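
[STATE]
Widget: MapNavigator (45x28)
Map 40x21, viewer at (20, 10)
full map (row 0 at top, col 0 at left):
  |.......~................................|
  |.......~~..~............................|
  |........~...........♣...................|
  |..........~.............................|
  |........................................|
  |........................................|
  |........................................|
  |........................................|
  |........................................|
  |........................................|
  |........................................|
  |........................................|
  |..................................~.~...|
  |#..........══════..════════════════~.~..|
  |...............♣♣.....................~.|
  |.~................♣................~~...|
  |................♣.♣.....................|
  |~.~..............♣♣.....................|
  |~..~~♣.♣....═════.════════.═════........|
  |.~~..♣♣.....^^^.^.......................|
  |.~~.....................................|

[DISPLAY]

                                             
                                             
                                             
                                             
  .......~................................   
  .......~~..~............................   
  ........~...........♣...................   
  ..........~.............................   
  ........................................   
  ........................................   
  ........................................   
  ........................................   
  ........................................   
  ........................................   
  ....................@...................   
  ........................................   
  ..................................~.~...   
  #..........══════..════════════════~.~..   
  ...............♣♣.....................~.   
  .~................♣................~~...   
  ................♣.♣.....................   
  ~.~..............♣♣.....................   
  ~..~~♣.♣....═════.════════.═════........   
  .~~..♣♣.....^^^.^.......................   
  .~~.....................................   
                                             
                                             
                                             


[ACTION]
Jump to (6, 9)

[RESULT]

                                             
                                             
                                             
                                             
                                             
                .......~.....................
                .......~~..~.................
                ........~...........♣........
                ..........~..................
                .............................
                .............................
                .............................
                .............................
                .............................
                ......@......................
                .............................
                .............................
                .............................
                #..........══════..══════════
                ...............♣♣............
                .~................♣..........
                ................♣.♣..........
                ~.~..............♣♣..........
                ~..~~♣.♣....═════.════════.══
                .~~..♣♣.....^^^.^............
                .~~..........................
                                             
                                             


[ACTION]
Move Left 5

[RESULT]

                                             
                                             
                                             
                                             
                                             
                     .......~................
                     .......~~..~............
                     ........~...........♣...
                     ..........~.............
                     ........................
                     ........................
                     ........................
                     ........................
                     ........................
                     .@......................
                     ........................
                     ........................
                     ........................
                     #..........══════..═════
                     ...............♣♣.......
                     .~................♣.....
                     ................♣.♣.....
                     ~.~..............♣♣.....
                     ~..~~♣.♣....═════.══════
                     .~~..♣♣.....^^^.^.......
                     .~~.....................
                                             
                                             


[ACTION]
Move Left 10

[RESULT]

                                             
                                             
                                             
                                             
                                             
                      .......~...............
                      .......~~..~...........
                      ........~...........♣..
                      ..........~............
                      .......................
                      .......................
                      .......................
                      .......................
                      .......................
                      @......................
                      .......................
                      .......................
                      .......................
                      #..........══════..════
                      ...............♣♣......
                      .~................♣....
                      ................♣.♣....
                      ~.~..............♣♣....
                      ~..~~♣.♣....═════.═════
                      .~~..♣♣.....^^^.^......
                      .~~....................
                                             
                                             


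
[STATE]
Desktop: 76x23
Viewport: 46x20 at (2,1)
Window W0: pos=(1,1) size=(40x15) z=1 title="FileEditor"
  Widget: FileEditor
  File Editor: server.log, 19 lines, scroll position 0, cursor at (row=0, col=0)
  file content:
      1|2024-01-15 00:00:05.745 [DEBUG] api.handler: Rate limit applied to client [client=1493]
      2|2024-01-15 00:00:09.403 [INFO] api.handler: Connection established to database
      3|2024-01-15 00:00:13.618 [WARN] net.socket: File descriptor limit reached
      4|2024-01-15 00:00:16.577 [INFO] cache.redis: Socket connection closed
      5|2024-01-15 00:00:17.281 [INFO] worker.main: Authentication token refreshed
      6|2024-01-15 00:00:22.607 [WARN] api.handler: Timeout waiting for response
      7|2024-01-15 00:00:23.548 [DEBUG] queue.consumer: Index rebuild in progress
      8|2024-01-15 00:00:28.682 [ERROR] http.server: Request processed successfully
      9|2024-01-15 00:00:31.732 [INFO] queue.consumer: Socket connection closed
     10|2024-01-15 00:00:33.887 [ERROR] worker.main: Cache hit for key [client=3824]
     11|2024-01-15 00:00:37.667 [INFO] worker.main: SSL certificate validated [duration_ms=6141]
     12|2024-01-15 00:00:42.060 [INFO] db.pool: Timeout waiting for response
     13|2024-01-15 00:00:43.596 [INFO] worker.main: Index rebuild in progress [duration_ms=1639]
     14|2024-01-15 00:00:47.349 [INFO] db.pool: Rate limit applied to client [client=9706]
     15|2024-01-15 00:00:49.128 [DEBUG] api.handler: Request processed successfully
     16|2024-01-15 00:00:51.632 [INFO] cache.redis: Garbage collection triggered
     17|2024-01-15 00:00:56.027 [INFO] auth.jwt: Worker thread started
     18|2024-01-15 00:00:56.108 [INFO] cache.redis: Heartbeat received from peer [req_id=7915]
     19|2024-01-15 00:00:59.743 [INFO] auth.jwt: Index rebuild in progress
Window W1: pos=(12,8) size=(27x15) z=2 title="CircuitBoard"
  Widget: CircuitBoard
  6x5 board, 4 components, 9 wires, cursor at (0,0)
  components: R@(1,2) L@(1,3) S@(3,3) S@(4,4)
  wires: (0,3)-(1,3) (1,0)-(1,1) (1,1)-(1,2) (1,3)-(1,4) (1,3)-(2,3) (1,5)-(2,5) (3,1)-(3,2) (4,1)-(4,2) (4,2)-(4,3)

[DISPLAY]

━━━━━━━━━━━━━━━━━━━━━━━━━━━━━━━━━━━━━━┓       
 FileEditor                           ┃       
──────────────────────────────────────┨       
█024-01-15 00:00:05.745 [DEBUG] api.h▲┃       
2024-01-15 00:00:09.403 [INFO] api.ha█┃       
2024-01-15 00:00:13.618 [WARN] net.so░┃       
2024-01-15 00:00:16.577 [INFO] cache.░┃       
2024-01-15┏━━━━━━━━━━━━━━━━━━━━━━━━━┓░┃       
2024-01-15┃ CircuitBoard            ┃░┃       
2024-01-15┠─────────────────────────┨░┃       
2024-01-15┃   0 1 2 3 4 5           ┃░┃       
2024-01-15┃0  [.]          ·        ┃░┃       
2024-01-15┃                │        ┃░┃       
2024-01-15┃1   · ─ · ─ R   L ─ ·   ·┃▼┃       
━━━━━━━━━━┃                │       │┃━┛       
          ┃2               ·       ·┃         
          ┃                         ┃         
          ┃3       · ─ ·   S        ┃         
          ┃                         ┃         
          ┃4       · ─ · ─ ·   S    ┃         


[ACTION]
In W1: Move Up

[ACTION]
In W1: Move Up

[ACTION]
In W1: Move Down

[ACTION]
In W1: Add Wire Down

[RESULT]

━━━━━━━━━━━━━━━━━━━━━━━━━━━━━━━━━━━━━━┓       
 FileEditor                           ┃       
──────────────────────────────────────┨       
█024-01-15 00:00:05.745 [DEBUG] api.h▲┃       
2024-01-15 00:00:09.403 [INFO] api.ha█┃       
2024-01-15 00:00:13.618 [WARN] net.so░┃       
2024-01-15 00:00:16.577 [INFO] cache.░┃       
2024-01-15┏━━━━━━━━━━━━━━━━━━━━━━━━━┓░┃       
2024-01-15┃ CircuitBoard            ┃░┃       
2024-01-15┠─────────────────────────┨░┃       
2024-01-15┃   0 1 2 3 4 5           ┃░┃       
2024-01-15┃0               ·        ┃░┃       
2024-01-15┃                │        ┃░┃       
2024-01-15┃1  [.]─ · ─ R   L ─ ·   ·┃▼┃       
━━━━━━━━━━┃    │           │       │┃━┛       
          ┃2   ·           ·       ·┃         
          ┃                         ┃         
          ┃3       · ─ ·   S        ┃         
          ┃                         ┃         
          ┃4       · ─ · ─ ·   S    ┃         


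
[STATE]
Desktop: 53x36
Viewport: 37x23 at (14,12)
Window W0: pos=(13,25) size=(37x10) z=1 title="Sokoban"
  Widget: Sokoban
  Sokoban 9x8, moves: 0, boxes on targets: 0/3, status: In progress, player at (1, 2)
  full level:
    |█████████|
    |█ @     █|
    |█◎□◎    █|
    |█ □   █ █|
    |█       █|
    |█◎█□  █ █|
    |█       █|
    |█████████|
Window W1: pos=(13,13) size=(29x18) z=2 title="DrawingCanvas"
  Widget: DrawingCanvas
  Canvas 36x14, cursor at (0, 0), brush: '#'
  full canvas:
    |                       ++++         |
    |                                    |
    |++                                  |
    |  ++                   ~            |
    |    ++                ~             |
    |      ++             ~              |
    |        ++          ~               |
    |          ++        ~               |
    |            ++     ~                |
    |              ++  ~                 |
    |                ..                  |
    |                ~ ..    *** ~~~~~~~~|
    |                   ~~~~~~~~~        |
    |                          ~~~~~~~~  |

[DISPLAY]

                                     
━━━━━━━━━━━━━━━━━━━━━━━━━━━┓         
 DrawingCanvas             ┃         
───────────────────────────┨         
+                      ++++┃         
                           ┃         
++                         ┃         
  ++                   ~   ┃         
    ++                ~    ┃         
      ++             ~     ┃         
        ++          ~      ┃         
          ++        ~      ┃         
            ++     ~       ┃         
              ++  ~        ┃━━━━━━━┓ 
                ..         ┃       ┃ 
                ~ ..    ***┃───────┨ 
                   ~~~~~~~~┃       ┃ 
                          ~┃       ┃ 
━━━━━━━━━━━━━━━━━━━━━━━━━━━┛       ┃ 
█ □   █ █                          ┃ 
█       █                          ┃ 
█◎█□  █ █                          ┃ 
━━━━━━━━━━━━━━━━━━━━━━━━━━━━━━━━━━━┛ 


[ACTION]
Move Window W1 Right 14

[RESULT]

                                     
          ┏━━━━━━━━━━━━━━━━━━━━━━━━━━
          ┃ DrawingCanvas            
          ┠──────────────────────────
          ┃+                      +++
          ┃                          
          ┃++                        
          ┃  ++                   ~  
          ┃    ++                ~   
          ┃      ++             ~    
          ┃        ++          ~     
          ┃          ++        ~     
          ┃            ++     ~      
━━━━━━━━━━┃              ++  ~       
 Sokoban  ┃                ..        
──────────┃                ~ ..    **
█████████ ┃                   ~~~~~~~
█ @     █ ┃                          
█◎□◎    █ ┗━━━━━━━━━━━━━━━━━━━━━━━━━━
█ □   █ █                          ┃ 
█       █                          ┃ 
█◎█□  █ █                          ┃ 
━━━━━━━━━━━━━━━━━━━━━━━━━━━━━━━━━━━┛ 


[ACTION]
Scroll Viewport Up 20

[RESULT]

                                     
                                     
                                     
                                     
                                     
                                     
                                     
                                     
                                     
                                     
                                     
                                     
                                     
          ┏━━━━━━━━━━━━━━━━━━━━━━━━━━
          ┃ DrawingCanvas            
          ┠──────────────────────────
          ┃+                      +++
          ┃                          
          ┃++                        
          ┃  ++                   ~  
          ┃    ++                ~   
          ┃      ++             ~    
          ┃        ++          ~     


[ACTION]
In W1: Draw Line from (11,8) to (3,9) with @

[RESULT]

                                     
                                     
                                     
                                     
                                     
                                     
                                     
                                     
                                     
                                     
                                     
                                     
                                     
          ┏━━━━━━━━━━━━━━━━━━━━━━━━━━
          ┃ DrawingCanvas            
          ┠──────────────────────────
          ┃+                      +++
          ┃                          
          ┃++                        
          ┃  ++     @             ~  
          ┃    ++   @            ~   
          ┃      ++ @           ~    
          ┃        +@          ~     


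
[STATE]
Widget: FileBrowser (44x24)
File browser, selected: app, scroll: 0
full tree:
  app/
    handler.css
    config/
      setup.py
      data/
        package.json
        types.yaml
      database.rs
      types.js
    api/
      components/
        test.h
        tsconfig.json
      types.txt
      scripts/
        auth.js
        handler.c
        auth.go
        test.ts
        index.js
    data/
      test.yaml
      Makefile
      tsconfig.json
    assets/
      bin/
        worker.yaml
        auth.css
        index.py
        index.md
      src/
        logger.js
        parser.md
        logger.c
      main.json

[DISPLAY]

> [-] app/                                  
    handler.css                             
    [+] config/                             
    [+] api/                                
    [+] data/                               
    [+] assets/                             
                                            
                                            
                                            
                                            
                                            
                                            
                                            
                                            
                                            
                                            
                                            
                                            
                                            
                                            
                                            
                                            
                                            
                                            


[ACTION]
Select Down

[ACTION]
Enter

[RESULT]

  [-] app/                                  
  > handler.css                             
    [+] config/                             
    [+] api/                                
    [+] data/                               
    [+] assets/                             
                                            
                                            
                                            
                                            
                                            
                                            
                                            
                                            
                                            
                                            
                                            
                                            
                                            
                                            
                                            
                                            
                                            
                                            


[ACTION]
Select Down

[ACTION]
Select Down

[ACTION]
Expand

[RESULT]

  [-] app/                                  
    handler.css                             
    [+] config/                             
  > [-] api/                                
      [+] components/                       
      types.txt                             
      [+] scripts/                          
    [+] data/                               
    [+] assets/                             
                                            
                                            
                                            
                                            
                                            
                                            
                                            
                                            
                                            
                                            
                                            
                                            
                                            
                                            
                                            


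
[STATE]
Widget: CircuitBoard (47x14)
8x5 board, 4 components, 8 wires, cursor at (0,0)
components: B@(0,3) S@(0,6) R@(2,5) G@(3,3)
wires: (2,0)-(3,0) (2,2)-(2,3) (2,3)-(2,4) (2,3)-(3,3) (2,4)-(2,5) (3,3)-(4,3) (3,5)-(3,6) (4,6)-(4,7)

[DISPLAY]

   0 1 2 3 4 5 6 7                             
0  [.]          B           S                  
                                               
1                                              
                                               
2   ·       · ─ · ─ · ─ R                      
    │           │                              
3   ·           G       · ─ ·                  
                │                              
4               ·           · ─ ·              
Cursor: (0,0)                                  
                                               
                                               
                                               


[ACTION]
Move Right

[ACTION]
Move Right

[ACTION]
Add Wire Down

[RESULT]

   0 1 2 3 4 5 6 7                             
0          [.]  B           S                  
            │                                  
1           ·                                  
                                               
2   ·       · ─ · ─ · ─ R                      
    │           │                              
3   ·           G       · ─ ·                  
                │                              
4               ·           · ─ ·              
Cursor: (0,2)                                  
                                               
                                               
                                               


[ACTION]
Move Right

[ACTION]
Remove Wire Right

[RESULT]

   0 1 2 3 4 5 6 7                             
0           ·  [B]          S                  
            │                                  
1           ·                                  
                                               
2   ·       · ─ · ─ · ─ R                      
    │           │                              
3   ·           G       · ─ ·                  
                │                              
4               ·           · ─ ·              
Cursor: (0,3)                                  
                                               
                                               
                                               


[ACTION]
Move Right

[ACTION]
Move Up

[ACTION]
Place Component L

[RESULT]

   0 1 2 3 4 5 6 7                             
0           ·   B  [L]      S                  
            │                                  
1           ·                                  
                                               
2   ·       · ─ · ─ · ─ R                      
    │           │                              
3   ·           G       · ─ ·                  
                │                              
4               ·           · ─ ·              
Cursor: (0,4)                                  
                                               
                                               
                                               


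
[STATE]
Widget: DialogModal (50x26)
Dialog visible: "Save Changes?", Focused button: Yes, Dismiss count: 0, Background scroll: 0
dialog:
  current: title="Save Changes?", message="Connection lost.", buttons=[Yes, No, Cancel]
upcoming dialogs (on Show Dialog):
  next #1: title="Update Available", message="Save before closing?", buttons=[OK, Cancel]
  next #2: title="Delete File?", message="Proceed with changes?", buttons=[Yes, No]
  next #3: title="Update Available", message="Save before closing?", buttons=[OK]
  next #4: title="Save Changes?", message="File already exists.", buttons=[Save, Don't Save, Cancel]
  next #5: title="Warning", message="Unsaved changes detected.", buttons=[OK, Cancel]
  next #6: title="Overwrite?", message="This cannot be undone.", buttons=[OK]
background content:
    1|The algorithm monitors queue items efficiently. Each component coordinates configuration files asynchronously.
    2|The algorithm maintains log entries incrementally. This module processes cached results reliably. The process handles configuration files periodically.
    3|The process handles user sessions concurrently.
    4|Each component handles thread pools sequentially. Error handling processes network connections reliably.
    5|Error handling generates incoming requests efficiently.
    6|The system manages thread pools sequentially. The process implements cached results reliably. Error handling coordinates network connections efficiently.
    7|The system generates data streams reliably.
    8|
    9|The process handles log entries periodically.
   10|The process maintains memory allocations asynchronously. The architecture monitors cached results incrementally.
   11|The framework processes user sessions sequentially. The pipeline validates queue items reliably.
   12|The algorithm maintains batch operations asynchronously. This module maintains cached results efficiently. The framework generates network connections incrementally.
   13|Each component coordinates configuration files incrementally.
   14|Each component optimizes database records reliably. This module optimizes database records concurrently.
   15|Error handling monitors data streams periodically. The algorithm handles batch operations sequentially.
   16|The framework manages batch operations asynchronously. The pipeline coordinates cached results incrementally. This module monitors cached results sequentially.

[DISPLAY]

The algorithm monitors queue items efficiently. Ea
The algorithm maintains log entries incrementally.
The process handles user sessions concurrently.   
Each component handles thread pools sequentially. 
Error handling generates incoming requests efficie
The system manages thread pools sequentially. The 
The system generates data streams reliably.       
                                                  
The process handles log entries periodically.     
The process maintains memory allocations asynchron
The framework┌─────────────────────┐s sequentially
The algorithm│    Save Changes?    │ions asynchron
Each componen│   Connection lost.  │tion files inc
Each componen│ [Yes]  No   Cancel  │cords reliably
Error handlin└─────────────────────┘ periodically.
The framework manages batch operations asynchronou
                                                  
                                                  
                                                  
                                                  
                                                  
                                                  
                                                  
                                                  
                                                  
                                                  


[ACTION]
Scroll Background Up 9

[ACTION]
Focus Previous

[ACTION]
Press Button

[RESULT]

The algorithm monitors queue items efficiently. Ea
The algorithm maintains log entries incrementally.
The process handles user sessions concurrently.   
Each component handles thread pools sequentially. 
Error handling generates incoming requests efficie
The system manages thread pools sequentially. The 
The system generates data streams reliably.       
                                                  
The process handles log entries periodically.     
The process maintains memory allocations asynchron
The framework processes user sessions sequentially
The algorithm maintains batch operations asynchron
Each component coordinates configuration files inc
Each component optimizes database records reliably
Error handling monitors data streams periodically.
The framework manages batch operations asynchronou
                                                  
                                                  
                                                  
                                                  
                                                  
                                                  
                                                  
                                                  
                                                  
                                                  


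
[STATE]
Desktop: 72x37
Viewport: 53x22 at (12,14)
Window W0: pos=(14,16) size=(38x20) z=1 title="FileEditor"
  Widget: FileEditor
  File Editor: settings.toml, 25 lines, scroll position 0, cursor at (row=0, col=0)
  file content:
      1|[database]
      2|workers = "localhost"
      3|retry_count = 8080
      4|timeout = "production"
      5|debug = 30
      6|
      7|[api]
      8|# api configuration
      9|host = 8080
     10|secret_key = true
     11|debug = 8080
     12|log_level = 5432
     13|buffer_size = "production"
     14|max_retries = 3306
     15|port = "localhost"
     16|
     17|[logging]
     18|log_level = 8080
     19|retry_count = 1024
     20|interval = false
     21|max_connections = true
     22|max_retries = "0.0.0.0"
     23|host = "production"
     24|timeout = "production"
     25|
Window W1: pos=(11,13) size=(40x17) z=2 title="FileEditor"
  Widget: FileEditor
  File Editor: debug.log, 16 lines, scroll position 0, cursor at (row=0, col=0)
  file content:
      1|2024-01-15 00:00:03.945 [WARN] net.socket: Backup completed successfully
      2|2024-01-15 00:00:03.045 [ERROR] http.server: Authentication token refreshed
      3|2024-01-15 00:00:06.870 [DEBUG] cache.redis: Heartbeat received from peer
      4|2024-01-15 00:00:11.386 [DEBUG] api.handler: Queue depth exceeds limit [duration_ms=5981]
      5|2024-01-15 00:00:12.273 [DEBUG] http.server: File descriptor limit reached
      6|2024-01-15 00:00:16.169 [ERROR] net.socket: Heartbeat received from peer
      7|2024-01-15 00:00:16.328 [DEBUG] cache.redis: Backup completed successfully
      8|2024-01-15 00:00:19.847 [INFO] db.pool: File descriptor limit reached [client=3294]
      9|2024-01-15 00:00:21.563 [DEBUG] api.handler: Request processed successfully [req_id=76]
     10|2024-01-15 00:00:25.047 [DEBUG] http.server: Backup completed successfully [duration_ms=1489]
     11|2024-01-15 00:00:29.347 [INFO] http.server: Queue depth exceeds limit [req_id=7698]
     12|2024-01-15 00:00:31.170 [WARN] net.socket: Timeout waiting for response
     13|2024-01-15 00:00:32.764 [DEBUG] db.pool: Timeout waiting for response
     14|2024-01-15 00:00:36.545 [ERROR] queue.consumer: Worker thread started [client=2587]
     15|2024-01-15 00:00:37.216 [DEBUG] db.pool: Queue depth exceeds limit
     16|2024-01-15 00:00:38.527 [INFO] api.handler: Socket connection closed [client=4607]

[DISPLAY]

 FileEditor                           ┃              
──────────────────────────────────────┨              
█024-01-15 00:00:03.945 [WARN] net.so▲┃┓             
2024-01-15 00:00:03.045 [ERROR] http.█┃┃             
2024-01-15 00:00:06.870 [DEBUG] cache░┃┨             
2024-01-15 00:00:11.386 [DEBUG] api.h░┃┃             
2024-01-15 00:00:12.273 [DEBUG] http.░┃┃             
2024-01-15 00:00:16.169 [ERROR] net.s░┃┃             
2024-01-15 00:00:16.328 [DEBUG] cache░┃┃             
2024-01-15 00:00:19.847 [INFO] db.poo░┃┃             
2024-01-15 00:00:21.563 [DEBUG] api.h░┃┃             
2024-01-15 00:00:25.047 [DEBUG] http.░┃┃             
2024-01-15 00:00:29.347 [INFO] http.s░┃┃             
2024-01-15 00:00:31.170 [WARN] net.so░┃┃             
2024-01-15 00:00:32.764 [DEBUG] db.po▼┃┃             
━━━━━━━━━━━━━━━━━━━━━━━━━━━━━━━━━━━━━━┛┃             
  ┃log_level = 5432                   ░┃             
  ┃buffer_size = "production"         ░┃             
  ┃max_retries = 3306                 ░┃             
  ┃port = "localhost"                 ░┃             
  ┃                                   ▼┃             
  ┗━━━━━━━━━━━━━━━━━━━━━━━━━━━━━━━━━━━━┛             


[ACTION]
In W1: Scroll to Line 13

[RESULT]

 FileEditor                           ┃              
──────────────────────────────────────┨              
2024-01-15 00:00:11.386 [DEBUG] api.h▲┃┓             
2024-01-15 00:00:12.273 [DEBUG] http.░┃┃             
2024-01-15 00:00:16.169 [ERROR] net.s░┃┨             
2024-01-15 00:00:16.328 [DEBUG] cache░┃┃             
2024-01-15 00:00:19.847 [INFO] db.poo░┃┃             
2024-01-15 00:00:21.563 [DEBUG] api.h░┃┃             
2024-01-15 00:00:25.047 [DEBUG] http.░┃┃             
2024-01-15 00:00:29.347 [INFO] http.s░┃┃             
2024-01-15 00:00:31.170 [WARN] net.so░┃┃             
2024-01-15 00:00:32.764 [DEBUG] db.po░┃┃             
2024-01-15 00:00:36.545 [ERROR] queue░┃┃             
2024-01-15 00:00:37.216 [DEBUG] db.po█┃┃             
2024-01-15 00:00:38.527 [INFO] api.ha▼┃┃             
━━━━━━━━━━━━━━━━━━━━━━━━━━━━━━━━━━━━━━┛┃             
  ┃log_level = 5432                   ░┃             
  ┃buffer_size = "production"         ░┃             
  ┃max_retries = 3306                 ░┃             
  ┃port = "localhost"                 ░┃             
  ┃                                   ▼┃             
  ┗━━━━━━━━━━━━━━━━━━━━━━━━━━━━━━━━━━━━┛             


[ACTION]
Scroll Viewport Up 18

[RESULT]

                                                     
                                                     
                                                     
                                                     
                                                     
                                                     
                                                     
                                                     
                                                     
                                                     
                                                     
                                                     
                                                     
━━━━━━━━━━━━━━━━━━━━━━━━━━━━━━━━━━━━━━┓              
 FileEditor                           ┃              
──────────────────────────────────────┨              
2024-01-15 00:00:11.386 [DEBUG] api.h▲┃┓             
2024-01-15 00:00:12.273 [DEBUG] http.░┃┃             
2024-01-15 00:00:16.169 [ERROR] net.s░┃┨             
2024-01-15 00:00:16.328 [DEBUG] cache░┃┃             
2024-01-15 00:00:19.847 [INFO] db.poo░┃┃             
2024-01-15 00:00:21.563 [DEBUG] api.h░┃┃             


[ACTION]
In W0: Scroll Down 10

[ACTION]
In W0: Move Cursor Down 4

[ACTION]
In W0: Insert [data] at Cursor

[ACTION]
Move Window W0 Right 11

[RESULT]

                                                     
                                                     
                                                     
                                                     
                                                     
                                                     
                                                     
                                                     
                                                     
                                                     
                                                     
                                                     
                                                     
━━━━━━━━━━━━━━━━━━━━━━━━━━━━━━━━━━━━━━┓              
 FileEditor                           ┃              
──────────────────────────────────────┨              
2024-01-15 00:00:11.386 [DEBUG] api.h▲┃━━━━━━━━━━━┓  
2024-01-15 00:00:12.273 [DEBUG] http.░┃           ┃  
2024-01-15 00:00:16.169 [ERROR] net.s░┃───────────┨  
2024-01-15 00:00:16.328 [DEBUG] cache░┃          ▲┃  
2024-01-15 00:00:19.847 [INFO] db.poo░┃          ░┃  
2024-01-15 00:00:21.563 [DEBUG] api.h░┃          ░┃  


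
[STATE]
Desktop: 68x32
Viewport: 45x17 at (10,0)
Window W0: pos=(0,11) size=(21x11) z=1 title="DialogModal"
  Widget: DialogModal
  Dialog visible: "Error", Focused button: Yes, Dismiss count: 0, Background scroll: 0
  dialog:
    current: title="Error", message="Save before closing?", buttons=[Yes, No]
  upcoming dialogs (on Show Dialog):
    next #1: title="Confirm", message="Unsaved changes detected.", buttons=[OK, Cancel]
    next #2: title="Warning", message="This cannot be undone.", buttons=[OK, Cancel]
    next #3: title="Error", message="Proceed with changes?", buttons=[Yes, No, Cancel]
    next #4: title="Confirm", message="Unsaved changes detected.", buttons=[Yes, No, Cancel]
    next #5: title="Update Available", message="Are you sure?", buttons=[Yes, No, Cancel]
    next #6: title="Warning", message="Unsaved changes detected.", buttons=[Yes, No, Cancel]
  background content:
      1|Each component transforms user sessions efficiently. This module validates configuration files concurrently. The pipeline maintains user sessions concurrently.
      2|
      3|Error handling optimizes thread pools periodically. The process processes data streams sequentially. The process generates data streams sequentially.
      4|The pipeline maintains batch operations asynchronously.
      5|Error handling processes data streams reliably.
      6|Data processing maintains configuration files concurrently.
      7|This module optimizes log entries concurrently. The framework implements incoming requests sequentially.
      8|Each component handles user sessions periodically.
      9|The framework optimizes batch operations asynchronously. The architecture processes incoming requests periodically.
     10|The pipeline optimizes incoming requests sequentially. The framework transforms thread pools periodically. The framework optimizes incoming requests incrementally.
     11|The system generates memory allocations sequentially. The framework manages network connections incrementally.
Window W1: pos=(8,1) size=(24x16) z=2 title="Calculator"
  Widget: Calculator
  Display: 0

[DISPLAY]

                                             
━━━━━━━━━━━━━━━━━━━━━┓                       
Calculator           ┃                       
─────────────────────┨                       
                    0┃                       
───┬───┬───┬───┐     ┃                       
 7 │ 8 │ 9 │ ÷ │     ┃                       
───┼───┼───┼───┤     ┃                       
 4 │ 5 │ 6 │ × │     ┃                       
───┼───┼───┼───┤     ┃                       
 1 │ 2 │ 3 │ - │     ┃                       
───┼───┼───┼───┤     ┃                       
 0 │ . │ = │ + │     ┃                       
───┼───┼───┼───┤     ┃                       
 C │ MC│ MR│ M+│     ┃                       
───┴───┴───┴───┘     ┃                       
━━━━━━━━━━━━━━━━━━━━━┛                       


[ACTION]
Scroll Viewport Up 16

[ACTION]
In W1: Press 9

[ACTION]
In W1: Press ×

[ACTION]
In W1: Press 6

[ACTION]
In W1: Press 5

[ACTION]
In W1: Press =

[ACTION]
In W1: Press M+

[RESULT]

                                             
━━━━━━━━━━━━━━━━━━━━━┓                       
Calculator           ┃                       
─────────────────────┨                       
                  585┃                       
───┬───┬───┬───┐     ┃                       
 7 │ 8 │ 9 │ ÷ │     ┃                       
───┼───┼───┼───┤     ┃                       
 4 │ 5 │ 6 │ × │     ┃                       
───┼───┼───┼───┤     ┃                       
 1 │ 2 │ 3 │ - │     ┃                       
───┼───┼───┼───┤     ┃                       
 0 │ . │ = │ + │     ┃                       
───┼───┼───┼───┤     ┃                       
 C │ MC│ MR│ M+│     ┃                       
───┴───┴───┴───┘     ┃                       
━━━━━━━━━━━━━━━━━━━━━┛                       
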